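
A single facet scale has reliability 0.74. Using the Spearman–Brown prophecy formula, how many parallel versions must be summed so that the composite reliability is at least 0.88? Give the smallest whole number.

3

k ≥ ρ*(1−ρ₁)/(ρ₁(1−ρ*)) = 0.88·0.26 / (0.74·0.12) = 2.577.
Smallest integer k = 3.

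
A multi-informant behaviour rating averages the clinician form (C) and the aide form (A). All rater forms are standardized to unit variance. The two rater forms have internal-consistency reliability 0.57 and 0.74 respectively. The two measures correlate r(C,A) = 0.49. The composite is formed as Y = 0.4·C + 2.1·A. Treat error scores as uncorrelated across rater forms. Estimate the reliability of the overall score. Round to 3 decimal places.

Var(Y) = 0.4² + 2.1² + 2·[0.84·0.49] = 4.57 + 0.8232 = 5.3932.
With uncorrelated errors the cross-covariances are all true-score covariance, so they carry over unchanged; only the diagonal terms shrink to ρᵢσᵢ².
True-score variance = [0.4²·0.57 + 2.1²·0.74] + 0.8232 = 3.3546 + 0.8232 = 4.1778.
Reliability = 4.1778 / 5.3932 = 0.775.

0.775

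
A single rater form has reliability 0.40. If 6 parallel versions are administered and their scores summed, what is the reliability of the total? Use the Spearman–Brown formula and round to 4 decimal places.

0.8000

ρ_k = kρ / (1 + (k−1)ρ) = 6·0.40 / (1 + 5·0.40) = 2.400 / 3.000 = 0.8000.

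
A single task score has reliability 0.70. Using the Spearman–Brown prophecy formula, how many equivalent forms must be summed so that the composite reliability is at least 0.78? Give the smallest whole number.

k ≥ ρ*(1−ρ₁)/(ρ₁(1−ρ*)) = 0.78·0.30 / (0.70·0.22) = 1.519.
Smallest integer k = 2.

2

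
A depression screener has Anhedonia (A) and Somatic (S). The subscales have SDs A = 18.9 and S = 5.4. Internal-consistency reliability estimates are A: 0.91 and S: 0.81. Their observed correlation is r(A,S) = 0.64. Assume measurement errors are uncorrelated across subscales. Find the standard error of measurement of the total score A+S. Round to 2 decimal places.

6.14

Var(total) = 386.37 + 130.637 = 517.007.
True-score variance = 348.681 + 130.637 = 479.317, so reliability = 0.9271.
Error variance = 517.007 − 479.317 = 37.6893; SEM = √37.6893 = 6.14.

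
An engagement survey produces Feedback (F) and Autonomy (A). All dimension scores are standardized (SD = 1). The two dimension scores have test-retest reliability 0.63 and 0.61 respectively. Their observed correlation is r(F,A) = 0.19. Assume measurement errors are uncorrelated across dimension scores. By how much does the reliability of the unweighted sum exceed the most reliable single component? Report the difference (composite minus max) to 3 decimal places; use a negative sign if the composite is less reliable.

Var(sum) = 2 + 0.38 = 2.38; true-score variance = 1.24 + 0.38 = 1.62; composite reliability = 0.6807.
Max component reliability = 0.6300.
Difference = 0.6807 − 0.6300 = 0.051.

0.051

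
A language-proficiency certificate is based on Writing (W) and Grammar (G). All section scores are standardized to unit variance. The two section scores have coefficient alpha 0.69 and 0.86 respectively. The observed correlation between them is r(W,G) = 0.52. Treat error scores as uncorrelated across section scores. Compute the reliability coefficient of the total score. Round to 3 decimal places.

Var(W+G) = 2 + 2·[0.52] = 2 + 1.04 = 3.04.
Under uncorrelated errors the observed covariances equal the true-score covariances, so only the own-variance terms attenuate.
True-score variance = [0.69 + 0.86] + 1.04 = 1.55 + 1.04 = 2.59.
Reliability = 2.59 / 3.04 = 0.852.

0.852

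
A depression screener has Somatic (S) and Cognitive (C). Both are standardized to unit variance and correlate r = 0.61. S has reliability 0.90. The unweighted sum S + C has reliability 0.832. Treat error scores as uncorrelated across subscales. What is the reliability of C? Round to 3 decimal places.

Var(S+C) = 2 + 2·0.61 = 3.220.
True-score variance = ρ_S + ρ_C + 2·0.61, so 0.832 = (0.90 + ρ_C + 1.22) / 3.220.
ρ_C = 0.832·3.220 − 0.90 − 1.22 = 0.559.

0.559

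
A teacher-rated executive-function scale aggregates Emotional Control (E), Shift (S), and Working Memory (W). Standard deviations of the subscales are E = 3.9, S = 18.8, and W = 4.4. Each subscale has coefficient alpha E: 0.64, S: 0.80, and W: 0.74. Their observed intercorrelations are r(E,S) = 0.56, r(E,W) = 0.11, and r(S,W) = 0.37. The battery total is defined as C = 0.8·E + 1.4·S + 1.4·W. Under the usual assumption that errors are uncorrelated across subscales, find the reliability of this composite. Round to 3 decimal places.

0.841

Var(C) = 0.8²·3.9² + 1.4²·18.8² + 1.4²·4.4² + 2·[1.12·3.9·18.8·0.56 + 1.12·3.9·4.4·0.11 + 1.96·18.8·4.4·0.37] = 740.422 + 216.178 = 956.6.
Under uncorrelated errors the observed covariances equal the true-score covariances, so only the own-variance terms attenuate.
True-score variance = [0.8²·3.9²·0.64 + 1.4²·18.8²·0.80 + 1.4²·4.4²·0.74] + 216.178 = 588.504 + 216.178 = 804.682.
Reliability = 804.682 / 956.6 = 0.841.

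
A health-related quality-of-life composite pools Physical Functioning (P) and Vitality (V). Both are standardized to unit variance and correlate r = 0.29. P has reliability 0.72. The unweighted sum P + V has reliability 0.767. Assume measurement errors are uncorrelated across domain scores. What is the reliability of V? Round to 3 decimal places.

0.679

Var(P+V) = 2 + 2·0.29 = 2.580.
True-score variance = ρ_P + ρ_V + 2·0.29, so 0.767 = (0.72 + ρ_V + 0.58) / 2.580.
ρ_V = 0.767·2.580 − 0.72 − 0.58 = 0.679.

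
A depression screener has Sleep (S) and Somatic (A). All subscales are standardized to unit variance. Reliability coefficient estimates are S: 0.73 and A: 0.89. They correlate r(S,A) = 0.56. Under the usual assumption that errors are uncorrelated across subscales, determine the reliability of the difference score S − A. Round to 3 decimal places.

0.568

Var(S−A) = 1 + 1 − 2·0.56 = 2 − 1.12 = 0.88.
With uncorrelated errors the cross-covariances are all true-score covariance, so they carry over unchanged; only the diagonal terms shrink to ρᵢσᵢ².
True-score variance = [0.73 + 0.89] − 1.12 = 1.62 − 1.12 = 0.5.
Reliability = 0.5 / 0.88 = 0.568.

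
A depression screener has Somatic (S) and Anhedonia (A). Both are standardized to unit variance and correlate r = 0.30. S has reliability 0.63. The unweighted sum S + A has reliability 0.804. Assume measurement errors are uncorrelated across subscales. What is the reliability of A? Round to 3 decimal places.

Var(S+A) = 2 + 2·0.30 = 2.600.
True-score variance = ρ_S + ρ_A + 2·0.30, so 0.804 = (0.63 + ρ_A + 0.60) / 2.600.
ρ_A = 0.804·2.600 − 0.63 − 0.60 = 0.860.

0.860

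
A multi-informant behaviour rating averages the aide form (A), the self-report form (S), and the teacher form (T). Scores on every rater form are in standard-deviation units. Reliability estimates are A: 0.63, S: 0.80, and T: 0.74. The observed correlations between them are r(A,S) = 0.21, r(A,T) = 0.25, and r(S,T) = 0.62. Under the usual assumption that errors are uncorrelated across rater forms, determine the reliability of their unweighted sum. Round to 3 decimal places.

0.839

Var(A+S+T) = 3 + 2·[0.21 + 0.25 + 0.62] = 3 + 2.16 = 5.16.
Because errors are independent across components, Cov(Tᵢ,Tⱼ) = Cov(Xᵢ,Xⱼ); the off-diagonal part of the true-score variance is the same as above.
True-score variance = [0.63 + 0.80 + 0.74] + 2.16 = 2.17 + 2.16 = 4.33.
Reliability = 4.33 / 5.16 = 0.839.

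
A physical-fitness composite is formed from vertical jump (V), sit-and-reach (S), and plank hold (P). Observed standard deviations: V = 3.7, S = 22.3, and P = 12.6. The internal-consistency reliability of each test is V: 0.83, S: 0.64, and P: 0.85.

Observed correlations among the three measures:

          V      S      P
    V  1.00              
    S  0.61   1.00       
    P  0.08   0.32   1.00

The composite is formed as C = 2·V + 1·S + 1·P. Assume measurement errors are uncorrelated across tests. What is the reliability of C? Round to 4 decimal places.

0.8083

Var(C) = 2²·3.7² + 22.3² + 12.6² + 2·[2·3.7·22.3·0.61 + 2·3.7·12.6·0.08 + 22.3·12.6·0.32] = 710.81 + 396.07 = 1106.88.
With uncorrelated errors the cross-covariances are all true-score covariance, so they carry over unchanged; only the diagonal terms shrink to ρᵢσᵢ².
True-score variance = [2²·3.7²·0.83 + 22.3²·0.64 + 12.6²·0.85] + 396.07 = 498.662 + 396.07 = 894.732.
Reliability = 894.732 / 1106.88 = 0.8083.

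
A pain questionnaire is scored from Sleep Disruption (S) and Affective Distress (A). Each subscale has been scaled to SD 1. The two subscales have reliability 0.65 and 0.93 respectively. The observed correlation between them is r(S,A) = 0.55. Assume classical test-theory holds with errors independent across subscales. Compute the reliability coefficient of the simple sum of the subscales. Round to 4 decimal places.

0.8645

Var(S+A) = 2 + 2·[0.55] = 2 + 1.1 = 3.1.
Under uncorrelated errors the observed covariances equal the true-score covariances, so only the own-variance terms attenuate.
True-score variance = [0.65 + 0.93] + 1.1 = 1.58 + 1.1 = 2.68.
Reliability = 2.68 / 3.1 = 0.8645.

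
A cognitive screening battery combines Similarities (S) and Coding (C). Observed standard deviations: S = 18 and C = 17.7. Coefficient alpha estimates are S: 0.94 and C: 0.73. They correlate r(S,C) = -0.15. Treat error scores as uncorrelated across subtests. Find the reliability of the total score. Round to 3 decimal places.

Var(S+C) = 18² + 17.7² + 2·[18·17.7·(-0.15)] = 637.29 − 95.58 = 541.71.
Because errors are independent across components, Cov(Tᵢ,Tⱼ) = Cov(Xᵢ,Xⱼ); the off-diagonal part of the true-score variance is the same as above.
True-score variance = [18²·0.94 + 17.7²·0.73] − 95.58 = 533.262 − 95.58 = 437.682.
Reliability = 437.682 / 541.71 = 0.808.

0.808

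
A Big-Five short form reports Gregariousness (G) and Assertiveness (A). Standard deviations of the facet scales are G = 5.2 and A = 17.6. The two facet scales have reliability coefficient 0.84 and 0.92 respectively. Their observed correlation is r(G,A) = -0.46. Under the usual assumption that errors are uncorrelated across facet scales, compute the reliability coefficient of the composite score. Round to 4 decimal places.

Var(G+A) = 5.2² + 17.6² + 2·[5.2·17.6·(-0.46)] = 336.8 − 84.1984 = 252.602.
Because errors are independent across components, Cov(Tᵢ,Tⱼ) = Cov(Xᵢ,Xⱼ); the off-diagonal part of the true-score variance is the same as above.
True-score variance = [5.2²·0.84 + 17.6²·0.92] − 84.1984 = 307.693 − 84.1984 = 223.494.
Reliability = 223.494 / 252.602 = 0.8848.

0.8848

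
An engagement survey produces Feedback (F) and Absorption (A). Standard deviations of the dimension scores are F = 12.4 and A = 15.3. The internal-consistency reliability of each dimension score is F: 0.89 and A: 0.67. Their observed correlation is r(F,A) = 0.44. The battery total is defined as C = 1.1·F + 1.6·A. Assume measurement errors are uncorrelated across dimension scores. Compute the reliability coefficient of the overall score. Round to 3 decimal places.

0.798

Var(C) = 1.1²·12.4² + 1.6²·15.3² + 2·[1.76·12.4·15.3·0.44] = 785.32 + 293.838 = 1079.16.
Under uncorrelated errors the observed covariances equal the true-score covariances, so only the own-variance terms attenuate.
True-score variance = [1.1²·12.4²·0.89 + 1.6²·15.3²·0.67] + 293.838 = 567.095 + 293.838 = 860.934.
Reliability = 860.934 / 1079.16 = 0.798.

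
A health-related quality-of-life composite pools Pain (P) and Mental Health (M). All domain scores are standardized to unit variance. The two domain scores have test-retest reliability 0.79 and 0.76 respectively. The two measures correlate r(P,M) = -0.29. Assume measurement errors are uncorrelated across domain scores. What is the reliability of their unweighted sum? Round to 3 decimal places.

Var(P+M) = 2 + 2·[(-0.29)] = 2 − 0.58 = 1.42.
Because errors are independent across components, Cov(Tᵢ,Tⱼ) = Cov(Xᵢ,Xⱼ); the off-diagonal part of the true-score variance is the same as above.
True-score variance = [0.79 + 0.76] − 0.58 = 1.55 − 0.58 = 0.97.
Reliability = 0.97 / 1.42 = 0.683.

0.683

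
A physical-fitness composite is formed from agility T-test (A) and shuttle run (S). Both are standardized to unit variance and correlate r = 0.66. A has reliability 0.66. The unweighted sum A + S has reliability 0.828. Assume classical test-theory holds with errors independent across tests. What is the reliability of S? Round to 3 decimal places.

Var(A+S) = 2 + 2·0.66 = 3.320.
True-score variance = ρ_A + ρ_S + 2·0.66, so 0.828 = (0.66 + ρ_S + 1.32) / 3.320.
ρ_S = 0.828·3.320 − 0.66 − 1.32 = 0.769.

0.769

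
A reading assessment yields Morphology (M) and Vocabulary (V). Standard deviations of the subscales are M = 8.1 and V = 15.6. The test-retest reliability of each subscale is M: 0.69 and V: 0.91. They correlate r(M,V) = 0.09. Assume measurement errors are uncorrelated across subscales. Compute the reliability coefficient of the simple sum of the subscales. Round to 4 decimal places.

Var(M+V) = 8.1² + 15.6² + 2·[8.1·15.6·0.09] = 308.97 + 22.7448 = 331.715.
With uncorrelated errors the cross-covariances are all true-score covariance, so they carry over unchanged; only the diagonal terms shrink to ρᵢσᵢ².
True-score variance = [8.1²·0.69 + 15.6²·0.91] + 22.7448 = 266.728 + 22.7448 = 289.473.
Reliability = 289.473 / 331.715 = 0.8727.

0.8727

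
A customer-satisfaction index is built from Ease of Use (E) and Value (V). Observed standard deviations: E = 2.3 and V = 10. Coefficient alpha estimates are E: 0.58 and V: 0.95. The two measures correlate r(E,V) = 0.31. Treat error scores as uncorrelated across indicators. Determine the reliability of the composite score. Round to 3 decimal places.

0.940

Var(E+V) = 2.3² + 10² + 2·[2.3·10·0.31] = 105.29 + 14.26 = 119.55.
With uncorrelated errors the cross-covariances are all true-score covariance, so they carry over unchanged; only the diagonal terms shrink to ρᵢσᵢ².
True-score variance = [2.3²·0.58 + 10²·0.95] + 14.26 = 98.0682 + 14.26 = 112.328.
Reliability = 112.328 / 119.55 = 0.940.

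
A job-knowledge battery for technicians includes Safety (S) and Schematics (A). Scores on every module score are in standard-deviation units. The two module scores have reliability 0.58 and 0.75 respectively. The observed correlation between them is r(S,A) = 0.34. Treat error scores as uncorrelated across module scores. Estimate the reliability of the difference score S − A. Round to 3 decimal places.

Var(S−A) = 1 + 1 − 2·0.34 = 2 − 0.68 = 1.32.
Because errors are independent across components, Cov(Tᵢ,Tⱼ) = Cov(Xᵢ,Xⱼ); the off-diagonal part of the true-score variance is the same as above.
True-score variance = [0.58 + 0.75] − 0.68 = 1.33 − 0.68 = 0.65.
Reliability = 0.65 / 1.32 = 0.492.

0.492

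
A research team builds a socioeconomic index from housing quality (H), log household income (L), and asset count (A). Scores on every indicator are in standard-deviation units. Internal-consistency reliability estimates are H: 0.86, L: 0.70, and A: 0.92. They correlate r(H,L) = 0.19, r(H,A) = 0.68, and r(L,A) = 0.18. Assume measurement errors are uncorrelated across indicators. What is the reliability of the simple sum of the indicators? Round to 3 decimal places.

Var(H+L+A) = 3 + 2·[0.19 + 0.68 + 0.18] = 3 + 2.1 = 5.1.
Under uncorrelated errors the observed covariances equal the true-score covariances, so only the own-variance terms attenuate.
True-score variance = [0.86 + 0.70 + 0.92] + 2.1 = 2.48 + 2.1 = 4.58.
Reliability = 4.58 / 5.1 = 0.898.

0.898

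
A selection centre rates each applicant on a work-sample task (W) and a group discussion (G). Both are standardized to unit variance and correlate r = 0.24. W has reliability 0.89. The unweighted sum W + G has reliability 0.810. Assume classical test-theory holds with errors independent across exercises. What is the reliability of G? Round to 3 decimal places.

Var(W+G) = 2 + 2·0.24 = 2.480.
True-score variance = ρ_W + ρ_G + 2·0.24, so 0.810 = (0.89 + ρ_G + 0.48) / 2.480.
ρ_G = 0.810·2.480 − 0.89 − 0.48 = 0.639.

0.639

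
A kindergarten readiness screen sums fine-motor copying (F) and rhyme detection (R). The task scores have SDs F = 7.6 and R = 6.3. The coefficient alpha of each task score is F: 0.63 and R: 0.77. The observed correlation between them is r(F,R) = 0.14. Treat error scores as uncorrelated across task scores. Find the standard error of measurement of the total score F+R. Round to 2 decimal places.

Var(total) = 97.45 + 13.4064 = 110.856.
True-score variance = 66.9501 + 13.4064 = 80.3565, so reliability = 0.7249.
Error variance = 110.856 − 80.3565 = 30.4999; SEM = √30.4999 = 5.52.

5.52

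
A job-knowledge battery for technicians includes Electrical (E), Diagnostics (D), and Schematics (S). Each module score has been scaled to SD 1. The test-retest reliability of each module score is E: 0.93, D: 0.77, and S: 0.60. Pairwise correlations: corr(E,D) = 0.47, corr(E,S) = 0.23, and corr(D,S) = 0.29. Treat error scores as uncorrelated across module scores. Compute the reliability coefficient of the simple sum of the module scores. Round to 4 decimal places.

0.8594

Var(E+D+S) = 3 + 2·[0.47 + 0.23 + 0.29] = 3 + 1.98 = 4.98.
Under uncorrelated errors the observed covariances equal the true-score covariances, so only the own-variance terms attenuate.
True-score variance = [0.93 + 0.77 + 0.60] + 1.98 = 2.3 + 1.98 = 4.28.
Reliability = 4.28 / 4.98 = 0.8594.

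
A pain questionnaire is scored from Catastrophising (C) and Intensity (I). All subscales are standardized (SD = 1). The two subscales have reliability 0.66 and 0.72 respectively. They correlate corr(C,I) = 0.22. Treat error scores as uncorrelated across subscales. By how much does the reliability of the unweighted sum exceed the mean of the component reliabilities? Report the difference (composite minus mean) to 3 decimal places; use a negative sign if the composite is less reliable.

Var(sum) = 2 + 0.44 = 2.44; true-score variance = 1.38 + 0.44 = 1.82; composite reliability = 0.7459.
Mean component reliability = 0.6900.
Difference = 0.7459 − 0.6900 = 0.056.

0.056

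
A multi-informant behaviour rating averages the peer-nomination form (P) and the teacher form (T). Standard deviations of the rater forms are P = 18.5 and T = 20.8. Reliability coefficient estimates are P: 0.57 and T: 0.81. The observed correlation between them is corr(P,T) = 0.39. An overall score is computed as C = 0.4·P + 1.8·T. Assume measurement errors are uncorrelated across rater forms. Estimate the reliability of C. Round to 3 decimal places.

0.827

Var(C) = 0.4²·18.5² + 1.8²·20.8² + 2·[0.72·18.5·20.8·0.39] = 1456.51 + 216.104 = 1672.62.
Because errors are independent across components, Cov(Tᵢ,Tⱼ) = Cov(Xᵢ,Xⱼ); the off-diagonal part of the true-score variance is the same as above.
True-score variance = [0.4²·18.5²·0.57 + 1.8²·20.8²·0.81] + 216.104 = 1166.63 + 216.104 = 1382.74.
Reliability = 1382.74 / 1672.62 = 0.827.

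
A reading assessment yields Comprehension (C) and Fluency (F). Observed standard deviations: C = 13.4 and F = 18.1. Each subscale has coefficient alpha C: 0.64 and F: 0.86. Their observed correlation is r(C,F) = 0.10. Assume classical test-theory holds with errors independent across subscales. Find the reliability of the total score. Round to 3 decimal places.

0.801

Var(C+F) = 13.4² + 18.1² + 2·[13.4·18.1·0.10] = 507.17 + 48.508 = 555.678.
With uncorrelated errors the cross-covariances are all true-score covariance, so they carry over unchanged; only the diagonal terms shrink to ρᵢσᵢ².
True-score variance = [13.4²·0.64 + 18.1²·0.86] + 48.508 = 396.663 + 48.508 = 445.171.
Reliability = 445.171 / 555.678 = 0.801.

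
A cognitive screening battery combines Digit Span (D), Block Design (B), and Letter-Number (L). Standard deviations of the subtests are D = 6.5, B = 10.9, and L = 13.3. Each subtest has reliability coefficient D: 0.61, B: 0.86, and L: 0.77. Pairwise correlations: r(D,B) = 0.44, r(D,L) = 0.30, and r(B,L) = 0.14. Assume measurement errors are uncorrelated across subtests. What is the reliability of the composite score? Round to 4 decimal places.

0.8502

Var(D+B+L) = 6.5² + 10.9² + 13.3² + 2·[6.5·10.9·0.44 + 6.5·13.3·0.30 + 10.9·13.3·0.14] = 337.95 + 154.81 = 492.76.
Because errors are independent across components, Cov(Tᵢ,Tⱼ) = Cov(Xᵢ,Xⱼ); the off-diagonal part of the true-score variance is the same as above.
True-score variance = [6.5²·0.61 + 10.9²·0.86 + 13.3²·0.77] + 154.81 = 264.154 + 154.81 = 418.964.
Reliability = 418.964 / 492.76 = 0.8502.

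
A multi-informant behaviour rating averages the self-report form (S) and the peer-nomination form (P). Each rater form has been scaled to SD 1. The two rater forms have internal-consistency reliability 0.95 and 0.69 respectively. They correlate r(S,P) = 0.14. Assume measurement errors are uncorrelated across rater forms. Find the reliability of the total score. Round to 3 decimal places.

Var(S+P) = 2 + 2·[0.14] = 2 + 0.28 = 2.28.
Because errors are independent across components, Cov(Tᵢ,Tⱼ) = Cov(Xᵢ,Xⱼ); the off-diagonal part of the true-score variance is the same as above.
True-score variance = [0.95 + 0.69] + 0.28 = 1.64 + 0.28 = 1.92.
Reliability = 1.92 / 2.28 = 0.842.

0.842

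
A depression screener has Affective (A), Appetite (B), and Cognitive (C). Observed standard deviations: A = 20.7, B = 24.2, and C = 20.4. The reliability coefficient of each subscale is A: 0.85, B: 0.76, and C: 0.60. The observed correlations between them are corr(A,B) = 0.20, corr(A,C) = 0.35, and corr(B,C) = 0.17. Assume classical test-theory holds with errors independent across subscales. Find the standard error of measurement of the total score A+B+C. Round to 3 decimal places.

19.269

Var(total) = 1430.29 + 663.823 = 2094.11.
True-score variance = 1059 + 663.823 = 1722.82, so reliability = 0.8227.
Error variance = 2094.11 − 1722.82 = 371.291; SEM = √371.291 = 19.269.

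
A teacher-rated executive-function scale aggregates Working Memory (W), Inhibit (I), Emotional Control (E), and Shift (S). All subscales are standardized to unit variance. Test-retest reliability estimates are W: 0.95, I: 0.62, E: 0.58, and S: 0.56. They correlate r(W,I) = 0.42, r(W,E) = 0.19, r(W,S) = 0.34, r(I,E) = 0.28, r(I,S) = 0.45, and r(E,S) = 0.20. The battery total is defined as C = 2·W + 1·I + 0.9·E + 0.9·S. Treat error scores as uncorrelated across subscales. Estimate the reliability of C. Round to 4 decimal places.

Var(C) = 2² + 1 + 0.9² + 0.9² + 2·[2·0.42 + 1.8·0.19 + 1.8·0.34 + 0.9·0.28 + 0.9·0.45 + 0.81·0.20] = 6.62 + 5.226 = 11.846.
Under uncorrelated errors the observed covariances equal the true-score covariances, so only the own-variance terms attenuate.
True-score variance = [2²·0.95 + 0.62 + 0.9²·0.58 + 0.9²·0.56] + 5.226 = 5.3434 + 5.226 = 10.5694.
Reliability = 10.5694 / 11.846 = 0.8922.

0.8922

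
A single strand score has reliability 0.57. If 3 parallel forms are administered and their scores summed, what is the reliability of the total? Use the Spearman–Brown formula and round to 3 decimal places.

ρ_k = kρ / (1 + (k−1)ρ) = 3·0.57 / (1 + 2·0.57) = 1.710 / 2.140 = 0.799.

0.799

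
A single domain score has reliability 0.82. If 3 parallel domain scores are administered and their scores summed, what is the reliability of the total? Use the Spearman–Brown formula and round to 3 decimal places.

0.932

ρ_k = kρ / (1 + (k−1)ρ) = 3·0.82 / (1 + 2·0.82) = 2.460 / 2.640 = 0.932.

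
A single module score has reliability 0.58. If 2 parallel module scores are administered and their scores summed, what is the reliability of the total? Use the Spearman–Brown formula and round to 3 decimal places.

0.734

ρ_k = kρ / (1 + (k−1)ρ) = 2·0.58 / (1 + 1·0.58) = 1.160 / 1.580 = 0.734.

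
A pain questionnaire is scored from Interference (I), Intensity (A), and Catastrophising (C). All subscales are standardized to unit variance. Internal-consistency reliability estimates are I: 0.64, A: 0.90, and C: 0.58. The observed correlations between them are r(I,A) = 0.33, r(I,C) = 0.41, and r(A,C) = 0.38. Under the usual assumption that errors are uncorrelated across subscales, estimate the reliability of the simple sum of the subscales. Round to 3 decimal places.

Var(I+A+C) = 3 + 2·[0.33 + 0.41 + 0.38] = 3 + 2.24 = 5.24.
Under uncorrelated errors the observed covariances equal the true-score covariances, so only the own-variance terms attenuate.
True-score variance = [0.64 + 0.90 + 0.58] + 2.24 = 2.12 + 2.24 = 4.36.
Reliability = 4.36 / 5.24 = 0.832.

0.832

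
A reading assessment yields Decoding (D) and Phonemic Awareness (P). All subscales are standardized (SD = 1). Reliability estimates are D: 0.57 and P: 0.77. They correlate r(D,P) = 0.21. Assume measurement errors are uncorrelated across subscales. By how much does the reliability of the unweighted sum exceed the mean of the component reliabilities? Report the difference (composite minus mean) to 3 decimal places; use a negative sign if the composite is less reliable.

Var(sum) = 2 + 0.42 = 2.42; true-score variance = 1.34 + 0.42 = 1.76; composite reliability = 0.7273.
Mean component reliability = 0.6700.
Difference = 0.7273 − 0.6700 = 0.057.

0.057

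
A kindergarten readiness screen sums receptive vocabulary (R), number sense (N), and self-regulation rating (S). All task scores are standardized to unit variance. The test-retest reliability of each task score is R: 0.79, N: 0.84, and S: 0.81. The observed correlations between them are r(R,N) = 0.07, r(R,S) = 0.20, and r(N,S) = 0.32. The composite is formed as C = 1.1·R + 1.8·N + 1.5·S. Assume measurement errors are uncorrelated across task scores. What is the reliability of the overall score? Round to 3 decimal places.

Var(C) = 1.1² + 1.8² + 1.5² + 2·[1.98·0.07 + 1.65·0.20 + 2.7·0.32] = 6.7 + 2.6652 = 9.3652.
Because errors are independent across components, Cov(Tᵢ,Tⱼ) = Cov(Xᵢ,Xⱼ); the off-diagonal part of the true-score variance is the same as above.
True-score variance = [1.1²·0.79 + 1.8²·0.84 + 1.5²·0.81] + 2.6652 = 5.5 + 2.6652 = 8.1652.
Reliability = 8.1652 / 9.3652 = 0.872.

0.872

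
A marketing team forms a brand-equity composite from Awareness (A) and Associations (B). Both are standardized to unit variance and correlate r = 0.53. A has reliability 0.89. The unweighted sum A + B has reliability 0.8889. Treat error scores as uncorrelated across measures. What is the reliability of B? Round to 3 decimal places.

0.770

Var(A+B) = 2 + 2·0.53 = 3.060.
True-score variance = ρ_A + ρ_B + 2·0.53, so 0.8889 = (0.89 + ρ_B + 1.06) / 3.060.
ρ_B = 0.8889·3.060 − 0.89 − 1.06 = 0.770.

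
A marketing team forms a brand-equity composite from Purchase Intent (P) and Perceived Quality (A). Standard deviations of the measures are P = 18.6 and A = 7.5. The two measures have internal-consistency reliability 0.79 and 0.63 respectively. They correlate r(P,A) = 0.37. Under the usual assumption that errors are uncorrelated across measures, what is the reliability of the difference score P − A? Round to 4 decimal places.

Var(P−A) = 18.6² + 7.5² − 2·18.6·7.5·0.37 = 402.21 − 103.23 = 298.98.
Under uncorrelated errors the observed covariances equal the true-score covariances, so only the own-variance terms attenuate.
True-score variance = [18.6²·0.79 + 7.5²·0.63] − 103.23 = 308.746 − 103.23 = 205.516.
Reliability = 205.516 / 298.98 = 0.6874.

0.6874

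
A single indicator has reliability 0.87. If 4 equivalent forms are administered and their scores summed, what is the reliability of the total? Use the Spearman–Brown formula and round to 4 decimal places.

ρ_k = kρ / (1 + (k−1)ρ) = 4·0.87 / (1 + 3·0.87) = 3.480 / 3.610 = 0.9640.

0.9640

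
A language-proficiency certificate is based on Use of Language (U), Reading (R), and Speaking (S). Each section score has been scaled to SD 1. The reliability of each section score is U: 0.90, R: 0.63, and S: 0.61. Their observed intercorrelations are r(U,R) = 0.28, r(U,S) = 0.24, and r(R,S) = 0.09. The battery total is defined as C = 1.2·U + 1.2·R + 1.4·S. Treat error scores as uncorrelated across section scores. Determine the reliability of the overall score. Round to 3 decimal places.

0.787

Var(C) = 1.2² + 1.2² + 1.4² + 2·[1.44·0.28 + 1.68·0.24 + 1.68·0.09] = 4.84 + 1.9152 = 6.7552.
With uncorrelated errors the cross-covariances are all true-score covariance, so they carry over unchanged; only the diagonal terms shrink to ρᵢσᵢ².
True-score variance = [1.2²·0.90 + 1.2²·0.63 + 1.4²·0.61] + 1.9152 = 3.3988 + 1.9152 = 5.314.
Reliability = 5.314 / 6.7552 = 0.787.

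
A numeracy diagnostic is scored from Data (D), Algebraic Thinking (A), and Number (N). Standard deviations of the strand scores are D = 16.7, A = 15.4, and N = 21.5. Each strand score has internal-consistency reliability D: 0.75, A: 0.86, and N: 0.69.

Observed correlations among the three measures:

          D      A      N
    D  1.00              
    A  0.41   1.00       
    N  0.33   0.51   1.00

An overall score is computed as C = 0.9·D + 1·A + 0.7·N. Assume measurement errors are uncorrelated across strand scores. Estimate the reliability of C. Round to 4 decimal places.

Var(C) = 0.9²·16.7² + 15.4² + 0.7²·21.5² + 2·[0.9·16.7·15.4·0.41 + 0.63·16.7·21.5·0.33 + 0.7·15.4·21.5·0.51] = 689.563 + 575.497 = 1265.06.
Under uncorrelated errors the observed covariances equal the true-score covariances, so only the own-variance terms attenuate.
True-score variance = [0.9²·16.7²·0.75 + 15.4²·0.86 + 0.7²·21.5²·0.69] + 575.497 = 529.67 + 575.497 = 1105.17.
Reliability = 1105.17 / 1265.06 = 0.8736.

0.8736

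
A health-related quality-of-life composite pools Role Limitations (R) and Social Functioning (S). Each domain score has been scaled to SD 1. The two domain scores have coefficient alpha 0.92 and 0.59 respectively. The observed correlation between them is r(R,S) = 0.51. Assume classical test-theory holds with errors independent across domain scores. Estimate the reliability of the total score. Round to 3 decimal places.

Var(R+S) = 2 + 2·[0.51] = 2 + 1.02 = 3.02.
Because errors are independent across components, Cov(Tᵢ,Tⱼ) = Cov(Xᵢ,Xⱼ); the off-diagonal part of the true-score variance is the same as above.
True-score variance = [0.92 + 0.59] + 1.02 = 1.51 + 1.02 = 2.53.
Reliability = 2.53 / 3.02 = 0.838.

0.838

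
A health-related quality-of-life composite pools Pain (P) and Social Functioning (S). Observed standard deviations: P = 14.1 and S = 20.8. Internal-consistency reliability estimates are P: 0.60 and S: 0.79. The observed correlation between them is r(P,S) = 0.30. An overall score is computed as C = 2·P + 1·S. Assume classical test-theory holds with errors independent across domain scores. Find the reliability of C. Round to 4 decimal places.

0.7411

Var(C) = 2²·14.1² + 20.8² + 2·[2·14.1·20.8·0.30] = 1227.88 + 351.936 = 1579.82.
Because errors are independent across components, Cov(Tᵢ,Tⱼ) = Cov(Xᵢ,Xⱼ); the off-diagonal part of the true-score variance is the same as above.
True-score variance = [2²·14.1²·0.60 + 20.8²·0.79] + 351.936 = 818.93 + 351.936 = 1170.87.
Reliability = 1170.87 / 1579.82 = 0.7411.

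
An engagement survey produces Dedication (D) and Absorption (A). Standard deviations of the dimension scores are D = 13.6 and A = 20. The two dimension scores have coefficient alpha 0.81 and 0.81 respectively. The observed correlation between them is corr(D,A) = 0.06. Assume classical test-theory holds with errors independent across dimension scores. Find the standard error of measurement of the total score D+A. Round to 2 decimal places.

10.54

Var(total) = 584.96 + 32.64 = 617.6.
True-score variance = 473.818 + 32.64 = 506.458, so reliability = 0.8200.
Error variance = 617.6 − 506.458 = 111.142; SEM = √111.142 = 10.54.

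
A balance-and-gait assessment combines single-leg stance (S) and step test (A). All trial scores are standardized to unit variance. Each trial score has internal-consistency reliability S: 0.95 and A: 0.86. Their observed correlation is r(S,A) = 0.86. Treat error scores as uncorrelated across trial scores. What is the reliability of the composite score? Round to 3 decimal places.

0.949

Var(S+A) = 2 + 2·[0.86] = 2 + 1.72 = 3.72.
Under uncorrelated errors the observed covariances equal the true-score covariances, so only the own-variance terms attenuate.
True-score variance = [0.95 + 0.86] + 1.72 = 1.81 + 1.72 = 3.53.
Reliability = 3.53 / 3.72 = 0.949.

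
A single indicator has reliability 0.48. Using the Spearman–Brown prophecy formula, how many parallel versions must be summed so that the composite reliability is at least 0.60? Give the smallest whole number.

k ≥ ρ*(1−ρ₁)/(ρ₁(1−ρ*)) = 0.60·0.52 / (0.48·0.40) = 1.625.
Smallest integer k = 2.

2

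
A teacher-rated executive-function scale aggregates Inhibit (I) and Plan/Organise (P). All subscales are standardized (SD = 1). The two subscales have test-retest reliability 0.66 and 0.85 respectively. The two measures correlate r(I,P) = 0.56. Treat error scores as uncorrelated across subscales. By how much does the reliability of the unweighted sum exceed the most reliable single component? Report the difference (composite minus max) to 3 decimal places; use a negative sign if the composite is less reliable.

Var(sum) = 2 + 1.12 = 3.12; true-score variance = 1.51 + 1.12 = 2.63; composite reliability = 0.8429.
Max component reliability = 0.8500.
Difference = 0.8429 − 0.8500 = -0.007.

-0.007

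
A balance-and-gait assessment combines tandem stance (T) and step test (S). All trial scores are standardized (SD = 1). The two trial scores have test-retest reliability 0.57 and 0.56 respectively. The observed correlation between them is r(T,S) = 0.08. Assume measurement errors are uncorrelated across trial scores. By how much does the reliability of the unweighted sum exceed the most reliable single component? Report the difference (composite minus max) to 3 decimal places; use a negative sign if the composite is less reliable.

Var(sum) = 2 + 0.16 = 2.16; true-score variance = 1.13 + 0.16 = 1.29; composite reliability = 0.5972.
Max component reliability = 0.5700.
Difference = 0.5972 − 0.5700 = 0.027.

0.027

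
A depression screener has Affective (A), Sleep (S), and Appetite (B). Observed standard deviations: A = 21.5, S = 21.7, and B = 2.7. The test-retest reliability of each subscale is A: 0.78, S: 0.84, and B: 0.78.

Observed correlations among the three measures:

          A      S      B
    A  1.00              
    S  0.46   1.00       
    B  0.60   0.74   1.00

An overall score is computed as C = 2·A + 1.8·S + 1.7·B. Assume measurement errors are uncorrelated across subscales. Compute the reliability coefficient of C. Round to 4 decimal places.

Var(C) = 2²·21.5² + 1.8²·21.7² + 1.7²·2.7² + 2·[3.6·21.5·21.7·0.46 + 3.4·21.5·2.7·0.60 + 3.06·21.7·2.7·0.74] = 3395.75 + 2047.4 = 5443.15.
Under uncorrelated errors the observed covariances equal the true-score covariances, so only the own-variance terms attenuate.
True-score variance = [2²·21.5²·0.78 + 1.8²·21.7²·0.84 + 1.7²·2.7²·0.78] + 2047.4 = 2740.23 + 2047.4 = 4787.63.
Reliability = 4787.63 / 5443.15 = 0.8796.

0.8796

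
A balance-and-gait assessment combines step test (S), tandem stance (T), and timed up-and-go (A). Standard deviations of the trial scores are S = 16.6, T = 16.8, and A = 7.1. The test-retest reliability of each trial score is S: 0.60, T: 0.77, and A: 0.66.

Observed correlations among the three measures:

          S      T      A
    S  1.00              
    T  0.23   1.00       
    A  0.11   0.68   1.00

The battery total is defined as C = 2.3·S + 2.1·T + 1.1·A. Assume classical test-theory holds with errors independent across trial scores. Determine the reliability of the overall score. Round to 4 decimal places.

0.7672

Var(C) = 2.3²·16.6² + 2.1²·16.8² + 1.1²·7.1² + 2·[4.83·16.6·16.8·0.23 + 2.53·16.6·7.1·0.11 + 2.31·16.8·7.1·0.68] = 2763.39 + 1059.95 = 3823.33.
Under uncorrelated errors the observed covariances equal the true-score covariances, so only the own-variance terms attenuate.
True-score variance = [2.3²·16.6²·0.60 + 2.1²·16.8²·0.77 + 1.1²·7.1²·0.66] + 1059.95 = 1873.29 + 1059.95 = 2933.23.
Reliability = 2933.23 / 3823.33 = 0.7672.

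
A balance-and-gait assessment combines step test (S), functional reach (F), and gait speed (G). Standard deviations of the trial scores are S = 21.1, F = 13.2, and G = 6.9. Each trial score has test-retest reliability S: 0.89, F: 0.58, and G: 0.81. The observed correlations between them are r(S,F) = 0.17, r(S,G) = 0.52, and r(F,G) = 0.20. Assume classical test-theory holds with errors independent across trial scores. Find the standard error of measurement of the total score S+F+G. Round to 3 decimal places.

11.454

Var(total) = 667.06 + 282.542 = 949.602.
True-score variance = 535.86 + 282.542 = 818.403, so reliability = 0.8618.
Error variance = 949.602 − 818.403 = 131.2; SEM = √131.2 = 11.454.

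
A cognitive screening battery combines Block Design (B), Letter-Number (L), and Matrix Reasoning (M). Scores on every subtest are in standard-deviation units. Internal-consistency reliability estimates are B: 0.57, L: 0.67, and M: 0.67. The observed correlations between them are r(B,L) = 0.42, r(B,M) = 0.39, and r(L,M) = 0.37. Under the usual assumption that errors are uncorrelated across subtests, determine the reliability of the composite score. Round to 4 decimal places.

Var(B+L+M) = 3 + 2·[0.42 + 0.39 + 0.37] = 3 + 2.36 = 5.36.
With uncorrelated errors the cross-covariances are all true-score covariance, so they carry over unchanged; only the diagonal terms shrink to ρᵢσᵢ².
True-score variance = [0.57 + 0.67 + 0.67] + 2.36 = 1.91 + 2.36 = 4.27.
Reliability = 4.27 / 5.36 = 0.7966.

0.7966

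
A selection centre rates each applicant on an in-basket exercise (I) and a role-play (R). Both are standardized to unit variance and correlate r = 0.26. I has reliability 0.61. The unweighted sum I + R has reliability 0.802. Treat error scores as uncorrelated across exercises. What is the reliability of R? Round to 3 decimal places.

0.891

Var(I+R) = 2 + 2·0.26 = 2.520.
True-score variance = ρ_I + ρ_R + 2·0.26, so 0.802 = (0.61 + ρ_R + 0.52) / 2.520.
ρ_R = 0.802·2.520 − 0.61 − 0.52 = 0.891.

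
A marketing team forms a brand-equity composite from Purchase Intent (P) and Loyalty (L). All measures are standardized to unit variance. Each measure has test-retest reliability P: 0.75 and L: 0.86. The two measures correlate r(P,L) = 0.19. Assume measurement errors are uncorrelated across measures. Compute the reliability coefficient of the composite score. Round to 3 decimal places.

0.836

Var(P+L) = 2 + 2·[0.19] = 2 + 0.38 = 2.38.
With uncorrelated errors the cross-covariances are all true-score covariance, so they carry over unchanged; only the diagonal terms shrink to ρᵢσᵢ².
True-score variance = [0.75 + 0.86] + 0.38 = 1.61 + 0.38 = 1.99.
Reliability = 1.99 / 2.38 = 0.836.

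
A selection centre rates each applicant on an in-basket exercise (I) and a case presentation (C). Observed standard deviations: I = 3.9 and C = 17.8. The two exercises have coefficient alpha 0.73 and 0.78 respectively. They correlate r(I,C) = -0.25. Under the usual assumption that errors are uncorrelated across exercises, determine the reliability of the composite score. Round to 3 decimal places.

Var(I+C) = 3.9² + 17.8² + 2·[3.9·17.8·(-0.25)] = 332.05 − 34.71 = 297.34.
Because errors are independent across components, Cov(Tᵢ,Tⱼ) = Cov(Xᵢ,Xⱼ); the off-diagonal part of the true-score variance is the same as above.
True-score variance = [3.9²·0.73 + 17.8²·0.78] − 34.71 = 258.239 − 34.71 = 223.529.
Reliability = 223.529 / 297.34 = 0.752.

0.752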